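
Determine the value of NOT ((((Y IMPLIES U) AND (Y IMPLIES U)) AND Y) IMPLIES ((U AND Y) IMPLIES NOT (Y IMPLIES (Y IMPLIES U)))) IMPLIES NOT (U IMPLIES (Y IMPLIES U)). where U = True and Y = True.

Y IMPLIES U = True IMPLIES True = True
Y IMPLIES U = True IMPLIES True = True
(Y IMPLIES U) AND (Y IMPLIES U) = True AND True = True
((Y IMPLIES U) AND (Y IMPLIES U)) AND Y = True AND True = True
U AND Y = True AND True = True
Y IMPLIES U = True IMPLIES True = True
Y IMPLIES (Y IMPLIES U) = True IMPLIES True = True
NOT (Y IMPLIES (Y IMPLIES U)) = NOT True = False
(U AND Y) IMPLIES NOT (Y IMPLIES (Y IMPLIES U)) = True IMPLIES False = False
(((Y IMPLIES U) AND (Y IMPLIES U)) AND Y) IMPLIES ((U AND Y) IMPLIES NOT (Y IMPLIES (Y IMPLIES U))) = True IMPLIES False = False
NOT ((((Y IMPLIES U) AND (Y IMPLIES U)) AND Y) IMPLIES ((U AND Y) IMPLIES NOT (Y IMPLIES (Y IMPLIES U)))) = NOT False = True
Y IMPLIES U = True IMPLIES True = True
U IMPLIES (Y IMPLIES U) = True IMPLIES True = True
NOT (U IMPLIES (Y IMPLIES U)) = NOT True = False
NOT ((((Y IMPLIES U) AND (Y IMPLIES U)) AND Y) IMPLIES ((U AND Y) IMPLIES NOT (Y IMPLIES (Y IMPLIES U)))) IMPLIES NOT (U IMPLIES (Y IMPLIES U)) = True IMPLIES False = False

False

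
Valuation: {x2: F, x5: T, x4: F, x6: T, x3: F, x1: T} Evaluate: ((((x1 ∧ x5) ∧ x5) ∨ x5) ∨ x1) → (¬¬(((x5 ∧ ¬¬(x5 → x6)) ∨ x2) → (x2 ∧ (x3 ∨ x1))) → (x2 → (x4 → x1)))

x1 ∧ x5 = T ∧ T = T
(x1 ∧ x5) ∧ x5 = T ∧ T = T
((x1 ∧ x5) ∧ x5) ∨ x5 = T ∨ T = T
(((x1 ∧ x5) ∧ x5) ∨ x5) ∨ x1 = T ∨ T = T
x5 → x6 = T → T = T
¬(x5 → x6) = ¬T = F
¬¬(x5 → x6) = ¬F = T
x5 ∧ ¬¬(x5 → x6) = T ∧ T = T
(x5 ∧ ¬¬(x5 → x6)) ∨ x2 = T ∨ F = T
x3 ∨ x1 = F ∨ T = T
x2 ∧ (x3 ∨ x1) = F ∧ T = F
((x5 ∧ ¬¬(x5 → x6)) ∨ x2) → (x2 ∧ (x3 ∨ x1)) = T → F = F
¬(((x5 ∧ ¬¬(x5 → x6)) ∨ x2) → (x2 ∧ (x3 ∨ x1))) = ¬F = T
¬¬(((x5 ∧ ¬¬(x5 → x6)) ∨ x2) → (x2 ∧ (x3 ∨ x1))) = ¬T = F
x4 → x1 = F → T = T
x2 → (x4 → x1) = F → T = T
¬¬(((x5 ∧ ¬¬(x5 → x6)) ∨ x2) → (x2 ∧ (x3 ∨ x1))) → (x2 → (x4 → x1)) = F → T = T
((((x1 ∧ x5) ∧ x5) ∨ x5) ∨ x1) → (¬¬(((x5 ∧ ¬¬(x5 → x6)) ∨ x2) → (x2 ∧ (x3 ∨ x1))) → (x2 → (x4 → x1))) = T → T = T

T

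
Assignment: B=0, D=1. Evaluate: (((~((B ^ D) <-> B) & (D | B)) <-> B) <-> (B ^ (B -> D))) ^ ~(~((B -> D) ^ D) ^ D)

1

B ^ D = 0 ^ 1 = 1
(B ^ D) <-> B = 1 <-> 0 = 0
~((B ^ D) <-> B) = ~0 = 1
D | B = 1 | 0 = 1
~((B ^ D) <-> B) & (D | B) = 1 & 1 = 1
(~((B ^ D) <-> B) & (D | B)) <-> B = 1 <-> 0 = 0
B -> D = 0 -> 1 = 1
B ^ (B -> D) = 0 ^ 1 = 1
((~((B ^ D) <-> B) & (D | B)) <-> B) <-> (B ^ (B -> D)) = 0 <-> 1 = 0
B -> D = 0 -> 1 = 1
(B -> D) ^ D = 1 ^ 1 = 0
~((B -> D) ^ D) = ~0 = 1
~((B -> D) ^ D) ^ D = 1 ^ 1 = 0
~(~((B -> D) ^ D) ^ D) = ~0 = 1
(((~((B ^ D) <-> B) & (D | B)) <-> B) <-> (B ^ (B -> D))) ^ ~(~((B -> D) ^ D) ^ D) = 0 ^ 1 = 1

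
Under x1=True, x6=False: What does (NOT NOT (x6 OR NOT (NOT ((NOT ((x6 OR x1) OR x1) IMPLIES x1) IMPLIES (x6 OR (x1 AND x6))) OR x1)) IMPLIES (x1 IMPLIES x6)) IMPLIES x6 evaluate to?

False

Substituting x1=True, x6=False:
x6 OR x1 = False OR True = True
(x6 OR x1) OR x1 = True OR True = True
NOT ((x6 OR x1) OR x1) = NOT True = False
NOT ((x6 OR x1) OR x1) IMPLIES x1 = False IMPLIES True = True
x1 AND x6 = True AND False = False
x6 OR (x1 AND x6) = False OR False = False
(NOT ((x6 OR x1) OR x1) IMPLIES x1) IMPLIES (x6 OR (x1 AND x6)) = True IMPLIES False = False
NOT ((NOT ((x6 OR x1) OR x1) IMPLIES x1) IMPLIES (x6 OR (x1 AND x6))) = NOT False = True
NOT ((NOT ((x6 OR x1) OR x1) IMPLIES x1) IMPLIES (x6 OR (x1 AND x6))) OR x1 = True OR True = True
NOT (NOT ((NOT ((x6 OR x1) OR x1) IMPLIES x1) IMPLIES (x6 OR (x1 AND x6))) OR x1) = NOT True = False
x6 OR NOT (NOT ((NOT ((x6 OR x1) OR x1) IMPLIES x1) IMPLIES (x6 OR (x1 AND x6))) OR x1) = False OR False = False
NOT (x6 OR NOT (NOT ((NOT ((x6 OR x1) OR x1) IMPLIES x1) IMPLIES (x6 OR (x1 AND x6))) OR x1)) = NOT False = True
NOT NOT (x6 OR NOT (NOT ((NOT ((x6 OR x1) OR x1) IMPLIES x1) IMPLIES (x6 OR (x1 AND x6))) OR x1)) = NOT True = False
x1 IMPLIES x6 = True IMPLIES False = False
NOT NOT (x6 OR NOT (NOT ((NOT ((x6 OR x1) OR x1) IMPLIES x1) IMPLIES (x6 OR (x1 AND x6))) OR x1)) IMPLIES (x1 IMPLIES x6) = False IMPLIES False = True
(NOT NOT (x6 OR NOT (NOT ((NOT ((x6 OR x1) OR x1) IMPLIES x1) IMPLIES (x6 OR (x1 AND x6))) OR x1)) IMPLIES (x1 IMPLIES x6)) IMPLIES x6 = True IMPLIES False = False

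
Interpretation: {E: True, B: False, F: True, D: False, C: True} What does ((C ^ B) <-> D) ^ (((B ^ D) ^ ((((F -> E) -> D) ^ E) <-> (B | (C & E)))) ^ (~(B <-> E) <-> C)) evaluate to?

False

C ^ B = True ^ False = True
(C ^ B) <-> D = True <-> False = False
B ^ D = False ^ False = False
F -> E = True -> True = True
(F -> E) -> D = True -> False = False
((F -> E) -> D) ^ E = False ^ True = True
C & E = True & True = True
B | (C & E) = False | True = True
(((F -> E) -> D) ^ E) <-> (B | (C & E)) = True <-> True = True
(B ^ D) ^ ((((F -> E) -> D) ^ E) <-> (B | (C & E))) = False ^ True = True
B <-> E = False <-> True = False
~(B <-> E) = ~False = True
~(B <-> E) <-> C = True <-> True = True
((B ^ D) ^ ((((F -> E) -> D) ^ E) <-> (B | (C & E)))) ^ (~(B <-> E) <-> C) = True ^ True = False
((C ^ B) <-> D) ^ (((B ^ D) ^ ((((F -> E) -> D) ^ E) <-> (B | (C & E)))) ^ (~(B <-> E) <-> C)) = False ^ False = False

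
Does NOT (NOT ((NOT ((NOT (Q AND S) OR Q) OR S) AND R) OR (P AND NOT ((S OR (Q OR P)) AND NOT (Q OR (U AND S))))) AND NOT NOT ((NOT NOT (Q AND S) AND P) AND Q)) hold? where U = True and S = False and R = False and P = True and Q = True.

True

Q AND S = True AND False = False
NOT (Q AND S) = NOT False = True
NOT (Q AND S) OR Q = True OR True = True
(NOT (Q AND S) OR Q) OR S = True OR False = True
NOT ((NOT (Q AND S) OR Q) OR S) = NOT True = False
NOT ((NOT (Q AND S) OR Q) OR S) AND R = False AND False = False
Q OR P = True OR True = True
S OR (Q OR P) = False OR True = True
U AND S = True AND False = False
Q OR (U AND S) = True OR False = True
NOT (Q OR (U AND S)) = NOT True = False
(S OR (Q OR P)) AND NOT (Q OR (U AND S)) = True AND False = False
NOT ((S OR (Q OR P)) AND NOT (Q OR (U AND S))) = NOT False = True
P AND NOT ((S OR (Q OR P)) AND NOT (Q OR (U AND S))) = True AND True = True
(NOT ((NOT (Q AND S) OR Q) OR S) AND R) OR (P AND NOT ((S OR (Q OR P)) AND NOT (Q OR (U AND S)))) = False OR True = True
NOT ((NOT ((NOT (Q AND S) OR Q) OR S) AND R) OR (P AND NOT ((S OR (Q OR P)) AND NOT (Q OR (U AND S))))) = NOT True = False
Q AND S = True AND False = False
NOT (Q AND S) = NOT False = True
NOT NOT (Q AND S) = NOT True = False
NOT NOT (Q AND S) AND P = False AND True = False
(NOT NOT (Q AND S) AND P) AND Q = False AND True = False
NOT ((NOT NOT (Q AND S) AND P) AND Q) = NOT False = True
NOT NOT ((NOT NOT (Q AND S) AND P) AND Q) = NOT True = False
NOT ((NOT ((NOT (Q AND S) OR Q) OR S) AND R) OR (P AND NOT ((S OR (Q OR P)) AND NOT (Q OR (U AND S))))) AND NOT NOT ((NOT NOT (Q AND S) AND P) AND Q) = False AND False = False
NOT (NOT ((NOT ((NOT (Q AND S) OR Q) OR S) AND R) OR (P AND NOT ((S OR (Q OR P)) AND NOT (Q OR (U AND S))))) AND NOT NOT ((NOT NOT (Q AND S) AND P) AND Q)) = NOT False = True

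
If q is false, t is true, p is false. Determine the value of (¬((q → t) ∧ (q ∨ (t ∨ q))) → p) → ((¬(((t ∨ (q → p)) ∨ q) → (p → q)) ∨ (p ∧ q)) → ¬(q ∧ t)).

Substituting q=F, t=T, p=F:
q → t = F → T = T
t ∨ q = T ∨ F = T
q ∨ (t ∨ q) = F ∨ T = T
(q → t) ∧ (q ∨ (t ∨ q)) = T ∧ T = T
¬((q → t) ∧ (q ∨ (t ∨ q))) = ¬T = F
¬((q → t) ∧ (q ∨ (t ∨ q))) → p = F → F = T
q → p = F → F = T
t ∨ (q → p) = T ∨ T = T
(t ∨ (q → p)) ∨ q = T ∨ F = T
p → q = F → F = T
((t ∨ (q → p)) ∨ q) → (p → q) = T → T = T
¬(((t ∨ (q → p)) ∨ q) → (p → q)) = ¬T = F
p ∧ q = F ∧ F = F
¬(((t ∨ (q → p)) ∨ q) → (p → q)) ∨ (p ∧ q) = F ∨ F = F
q ∧ t = F ∧ T = F
¬(q ∧ t) = ¬F = T
(¬(((t ∨ (q → p)) ∨ q) → (p → q)) ∨ (p ∧ q)) → ¬(q ∧ t) = F → T = T
(¬((q → t) ∧ (q ∨ (t ∨ q))) → p) → ((¬(((t ∨ (q → p)) ∨ q) → (p → q)) ∨ (p ∧ q)) → ¬(q ∧ t)) = T → T = T

T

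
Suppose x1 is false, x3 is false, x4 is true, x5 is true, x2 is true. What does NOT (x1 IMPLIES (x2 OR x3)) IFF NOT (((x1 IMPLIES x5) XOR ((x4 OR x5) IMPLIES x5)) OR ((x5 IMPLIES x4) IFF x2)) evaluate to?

x2 OR x3 = True OR False = True
x1 IMPLIES (x2 OR x3) = False IMPLIES True = True
NOT (x1 IMPLIES (x2 OR x3)) = NOT True = False
x1 IMPLIES x5 = False IMPLIES True = True
x4 OR x5 = True OR True = True
(x4 OR x5) IMPLIES x5 = True IMPLIES True = True
(x1 IMPLIES x5) XOR ((x4 OR x5) IMPLIES x5) = True XOR True = False
x5 IMPLIES x4 = True IMPLIES True = True
(x5 IMPLIES x4) IFF x2 = True IFF True = True
((x1 IMPLIES x5) XOR ((x4 OR x5) IMPLIES x5)) OR ((x5 IMPLIES x4) IFF x2) = False OR True = True
NOT (((x1 IMPLIES x5) XOR ((x4 OR x5) IMPLIES x5)) OR ((x5 IMPLIES x4) IFF x2)) = NOT True = False
NOT (x1 IMPLIES (x2 OR x3)) IFF NOT (((x1 IMPLIES x5) XOR ((x4 OR x5) IMPLIES x5)) OR ((x5 IMPLIES x4) IFF x2)) = False IFF False = True

True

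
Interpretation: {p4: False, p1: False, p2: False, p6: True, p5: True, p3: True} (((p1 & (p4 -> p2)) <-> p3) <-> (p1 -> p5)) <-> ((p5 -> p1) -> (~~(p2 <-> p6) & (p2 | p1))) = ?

p4 -> p2 = False -> False = True
p1 & (p4 -> p2) = False & True = False
(p1 & (p4 -> p2)) <-> p3 = False <-> True = False
p1 -> p5 = False -> True = True
((p1 & (p4 -> p2)) <-> p3) <-> (p1 -> p5) = False <-> True = False
p5 -> p1 = True -> False = False
p2 <-> p6 = False <-> True = False
~(p2 <-> p6) = ~False = True
~~(p2 <-> p6) = ~True = False
p2 | p1 = False | False = False
~~(p2 <-> p6) & (p2 | p1) = False & False = False
(p5 -> p1) -> (~~(p2 <-> p6) & (p2 | p1)) = False -> False = True
(((p1 & (p4 -> p2)) <-> p3) <-> (p1 -> p5)) <-> ((p5 -> p1) -> (~~(p2 <-> p6) & (p2 | p1))) = False <-> True = False

False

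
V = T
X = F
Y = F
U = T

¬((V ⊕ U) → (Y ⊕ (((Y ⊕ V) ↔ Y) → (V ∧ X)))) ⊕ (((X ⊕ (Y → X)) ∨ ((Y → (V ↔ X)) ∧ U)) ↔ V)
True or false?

V ⊕ U = T ⊕ T = F
Y ⊕ V = F ⊕ T = T
(Y ⊕ V) ↔ Y = T ↔ F = F
V ∧ X = T ∧ F = F
((Y ⊕ V) ↔ Y) → (V ∧ X) = F → F = T
Y ⊕ (((Y ⊕ V) ↔ Y) → (V ∧ X)) = F ⊕ T = T
(V ⊕ U) → (Y ⊕ (((Y ⊕ V) ↔ Y) → (V ∧ X))) = F → T = T
¬((V ⊕ U) → (Y ⊕ (((Y ⊕ V) ↔ Y) → (V ∧ X)))) = ¬T = F
Y → X = F → F = T
X ⊕ (Y → X) = F ⊕ T = T
V ↔ X = T ↔ F = F
Y → (V ↔ X) = F → F = T
(Y → (V ↔ X)) ∧ U = T ∧ T = T
(X ⊕ (Y → X)) ∨ ((Y → (V ↔ X)) ∧ U) = T ∨ T = T
((X ⊕ (Y → X)) ∨ ((Y → (V ↔ X)) ∧ U)) ↔ V = T ↔ T = T
¬((V ⊕ U) → (Y ⊕ (((Y ⊕ V) ↔ Y) → (V ∧ X)))) ⊕ (((X ⊕ (Y → X)) ∨ ((Y → (V ↔ X)) ∧ U)) ↔ V) = F ⊕ T = T

T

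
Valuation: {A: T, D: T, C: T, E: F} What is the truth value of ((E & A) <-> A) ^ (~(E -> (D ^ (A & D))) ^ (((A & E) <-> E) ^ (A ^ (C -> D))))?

T

E & A = F & T = F
(E & A) <-> A = F <-> T = F
A & D = T & T = T
D ^ (A & D) = T ^ T = F
E -> (D ^ (A & D)) = F -> F = T
~(E -> (D ^ (A & D))) = ~T = F
A & E = T & F = F
(A & E) <-> E = F <-> F = T
C -> D = T -> T = T
A ^ (C -> D) = T ^ T = F
((A & E) <-> E) ^ (A ^ (C -> D)) = T ^ F = T
~(E -> (D ^ (A & D))) ^ (((A & E) <-> E) ^ (A ^ (C -> D))) = F ^ T = T
((E & A) <-> A) ^ (~(E -> (D ^ (A & D))) ^ (((A & E) <-> E) ^ (A ^ (C -> D)))) = F ^ T = T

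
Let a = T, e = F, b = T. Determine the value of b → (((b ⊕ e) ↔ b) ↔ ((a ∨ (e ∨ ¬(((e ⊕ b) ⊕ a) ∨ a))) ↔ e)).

F

Substituting a=T, e=F, b=T:
b ⊕ e = T ⊕ F = T
(b ⊕ e) ↔ b = T ↔ T = T
e ⊕ b = F ⊕ T = T
(e ⊕ b) ⊕ a = T ⊕ T = F
((e ⊕ b) ⊕ a) ∨ a = F ∨ T = T
¬(((e ⊕ b) ⊕ a) ∨ a) = ¬T = F
e ∨ ¬(((e ⊕ b) ⊕ a) ∨ a) = F ∨ F = F
a ∨ (e ∨ ¬(((e ⊕ b) ⊕ a) ∨ a)) = T ∨ F = T
(a ∨ (e ∨ ¬(((e ⊕ b) ⊕ a) ∨ a))) ↔ e = T ↔ F = F
((b ⊕ e) ↔ b) ↔ ((a ∨ (e ∨ ¬(((e ⊕ b) ⊕ a) ∨ a))) ↔ e) = T ↔ F = F
b → (((b ⊕ e) ↔ b) ↔ ((a ∨ (e ∨ ¬(((e ⊕ b) ⊕ a) ∨ a))) ↔ e)) = T → F = F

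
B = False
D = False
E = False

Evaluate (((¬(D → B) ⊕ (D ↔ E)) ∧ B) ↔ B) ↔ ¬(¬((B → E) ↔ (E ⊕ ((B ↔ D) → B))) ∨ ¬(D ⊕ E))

False

Substituting B=False, D=False, E=False:
D → B = False → False = True
¬(D → B) = ¬True = False
D ↔ E = False ↔ False = True
¬(D → B) ⊕ (D ↔ E) = False ⊕ True = True
(¬(D → B) ⊕ (D ↔ E)) ∧ B = True ∧ False = False
((¬(D → B) ⊕ (D ↔ E)) ∧ B) ↔ B = False ↔ False = True
B → E = False → False = True
B ↔ D = False ↔ False = True
(B ↔ D) → B = True → False = False
E ⊕ ((B ↔ D) → B) = False ⊕ False = False
(B → E) ↔ (E ⊕ ((B ↔ D) → B)) = True ↔ False = False
¬((B → E) ↔ (E ⊕ ((B ↔ D) → B))) = ¬False = True
D ⊕ E = False ⊕ False = False
¬(D ⊕ E) = ¬False = True
¬((B → E) ↔ (E ⊕ ((B ↔ D) → B))) ∨ ¬(D ⊕ E) = True ∨ True = True
¬(¬((B → E) ↔ (E ⊕ ((B ↔ D) → B))) ∨ ¬(D ⊕ E)) = ¬True = False
(((¬(D → B) ⊕ (D ↔ E)) ∧ B) ↔ B) ↔ ¬(¬((B → E) ↔ (E ⊕ ((B ↔ D) → B))) ∨ ¬(D ⊕ E)) = True ↔ False = False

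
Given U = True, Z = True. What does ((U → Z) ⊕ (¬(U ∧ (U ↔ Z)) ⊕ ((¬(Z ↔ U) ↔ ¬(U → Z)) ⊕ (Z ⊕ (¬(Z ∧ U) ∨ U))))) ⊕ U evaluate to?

True

U → Z = True → True = True
U ↔ Z = True ↔ True = True
U ∧ (U ↔ Z) = True ∧ True = True
¬(U ∧ (U ↔ Z)) = ¬True = False
Z ↔ U = True ↔ True = True
¬(Z ↔ U) = ¬True = False
U → Z = True → True = True
¬(U → Z) = ¬True = False
¬(Z ↔ U) ↔ ¬(U → Z) = False ↔ False = True
Z ∧ U = True ∧ True = True
¬(Z ∧ U) = ¬True = False
¬(Z ∧ U) ∨ U = False ∨ True = True
Z ⊕ (¬(Z ∧ U) ∨ U) = True ⊕ True = False
(¬(Z ↔ U) ↔ ¬(U → Z)) ⊕ (Z ⊕ (¬(Z ∧ U) ∨ U)) = True ⊕ False = True
¬(U ∧ (U ↔ Z)) ⊕ ((¬(Z ↔ U) ↔ ¬(U → Z)) ⊕ (Z ⊕ (¬(Z ∧ U) ∨ U))) = False ⊕ True = True
(U → Z) ⊕ (¬(U ∧ (U ↔ Z)) ⊕ ((¬(Z ↔ U) ↔ ¬(U → Z)) ⊕ (Z ⊕ (¬(Z ∧ U) ∨ U)))) = True ⊕ True = False
((U → Z) ⊕ (¬(U ∧ (U ↔ Z)) ⊕ ((¬(Z ↔ U) ↔ ¬(U → Z)) ⊕ (Z ⊕ (¬(Z ∧ U) ∨ U))))) ⊕ U = False ⊕ True = True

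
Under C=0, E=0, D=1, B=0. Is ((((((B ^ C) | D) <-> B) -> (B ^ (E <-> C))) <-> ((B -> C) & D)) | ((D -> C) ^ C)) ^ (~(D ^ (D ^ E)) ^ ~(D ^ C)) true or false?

Substituting C=0, E=0, D=1, B=0:
B ^ C = 0 ^ 0 = 0
(B ^ C) | D = 0 | 1 = 1
((B ^ C) | D) <-> B = 1 <-> 0 = 0
E <-> C = 0 <-> 0 = 1
B ^ (E <-> C) = 0 ^ 1 = 1
(((B ^ C) | D) <-> B) -> (B ^ (E <-> C)) = 0 -> 1 = 1
B -> C = 0 -> 0 = 1
(B -> C) & D = 1 & 1 = 1
((((B ^ C) | D) <-> B) -> (B ^ (E <-> C))) <-> ((B -> C) & D) = 1 <-> 1 = 1
D -> C = 1 -> 0 = 0
(D -> C) ^ C = 0 ^ 0 = 0
(((((B ^ C) | D) <-> B) -> (B ^ (E <-> C))) <-> ((B -> C) & D)) | ((D -> C) ^ C) = 1 | 0 = 1
D ^ E = 1 ^ 0 = 1
D ^ (D ^ E) = 1 ^ 1 = 0
~(D ^ (D ^ E)) = ~0 = 1
D ^ C = 1 ^ 0 = 1
~(D ^ C) = ~1 = 0
~(D ^ (D ^ E)) ^ ~(D ^ C) = 1 ^ 0 = 1
((((((B ^ C) | D) <-> B) -> (B ^ (E <-> C))) <-> ((B -> C) & D)) | ((D -> C) ^ C)) ^ (~(D ^ (D ^ E)) ^ ~(D ^ C)) = 1 ^ 1 = 0

0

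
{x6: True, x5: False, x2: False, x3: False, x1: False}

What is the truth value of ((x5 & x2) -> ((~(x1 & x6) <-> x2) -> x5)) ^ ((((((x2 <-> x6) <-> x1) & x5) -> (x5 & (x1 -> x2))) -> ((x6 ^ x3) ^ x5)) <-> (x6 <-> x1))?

x5 & x2 = False & False = False
x1 & x6 = False & True = False
~(x1 & x6) = ~False = True
~(x1 & x6) <-> x2 = True <-> False = False
(~(x1 & x6) <-> x2) -> x5 = False -> False = True
(x5 & x2) -> ((~(x1 & x6) <-> x2) -> x5) = False -> True = True
x2 <-> x6 = False <-> True = False
(x2 <-> x6) <-> x1 = False <-> False = True
((x2 <-> x6) <-> x1) & x5 = True & False = False
x1 -> x2 = False -> False = True
x5 & (x1 -> x2) = False & True = False
(((x2 <-> x6) <-> x1) & x5) -> (x5 & (x1 -> x2)) = False -> False = True
x6 ^ x3 = True ^ False = True
(x6 ^ x3) ^ x5 = True ^ False = True
((((x2 <-> x6) <-> x1) & x5) -> (x5 & (x1 -> x2))) -> ((x6 ^ x3) ^ x5) = True -> True = True
x6 <-> x1 = True <-> False = False
(((((x2 <-> x6) <-> x1) & x5) -> (x5 & (x1 -> x2))) -> ((x6 ^ x3) ^ x5)) <-> (x6 <-> x1) = True <-> False = False
((x5 & x2) -> ((~(x1 & x6) <-> x2) -> x5)) ^ ((((((x2 <-> x6) <-> x1) & x5) -> (x5 & (x1 -> x2))) -> ((x6 ^ x3) ^ x5)) <-> (x6 <-> x1)) = True ^ False = True

True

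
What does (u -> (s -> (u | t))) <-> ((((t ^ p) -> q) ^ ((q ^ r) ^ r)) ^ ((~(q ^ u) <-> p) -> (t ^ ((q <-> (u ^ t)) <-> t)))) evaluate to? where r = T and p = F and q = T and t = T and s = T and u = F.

F

u | t = F | T = T
s -> (u | t) = T -> T = T
u -> (s -> (u | t)) = F -> T = T
t ^ p = T ^ F = T
(t ^ p) -> q = T -> T = T
q ^ r = T ^ T = F
(q ^ r) ^ r = F ^ T = T
((t ^ p) -> q) ^ ((q ^ r) ^ r) = T ^ T = F
q ^ u = T ^ F = T
~(q ^ u) = ~T = F
~(q ^ u) <-> p = F <-> F = T
u ^ t = F ^ T = T
q <-> (u ^ t) = T <-> T = T
(q <-> (u ^ t)) <-> t = T <-> T = T
t ^ ((q <-> (u ^ t)) <-> t) = T ^ T = F
(~(q ^ u) <-> p) -> (t ^ ((q <-> (u ^ t)) <-> t)) = T -> F = F
(((t ^ p) -> q) ^ ((q ^ r) ^ r)) ^ ((~(q ^ u) <-> p) -> (t ^ ((q <-> (u ^ t)) <-> t))) = F ^ F = F
(u -> (s -> (u | t))) <-> ((((t ^ p) -> q) ^ ((q ^ r) ^ r)) ^ ((~(q ^ u) <-> p) -> (t ^ ((q <-> (u ^ t)) <-> t)))) = T <-> F = F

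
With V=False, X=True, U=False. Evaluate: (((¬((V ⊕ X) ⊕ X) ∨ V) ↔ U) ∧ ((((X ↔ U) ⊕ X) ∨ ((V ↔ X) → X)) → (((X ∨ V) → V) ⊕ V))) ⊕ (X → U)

V ⊕ X = False ⊕ True = True
(V ⊕ X) ⊕ X = True ⊕ True = False
¬((V ⊕ X) ⊕ X) = ¬False = True
¬((V ⊕ X) ⊕ X) ∨ V = True ∨ False = True
(¬((V ⊕ X) ⊕ X) ∨ V) ↔ U = True ↔ False = False
X ↔ U = True ↔ False = False
(X ↔ U) ⊕ X = False ⊕ True = True
V ↔ X = False ↔ True = False
(V ↔ X) → X = False → True = True
((X ↔ U) ⊕ X) ∨ ((V ↔ X) → X) = True ∨ True = True
X ∨ V = True ∨ False = True
(X ∨ V) → V = True → False = False
((X ∨ V) → V) ⊕ V = False ⊕ False = False
(((X ↔ U) ⊕ X) ∨ ((V ↔ X) → X)) → (((X ∨ V) → V) ⊕ V) = True → False = False
((¬((V ⊕ X) ⊕ X) ∨ V) ↔ U) ∧ ((((X ↔ U) ⊕ X) ∨ ((V ↔ X) → X)) → (((X ∨ V) → V) ⊕ V)) = False ∧ False = False
X → U = True → False = False
(((¬((V ⊕ X) ⊕ X) ∨ V) ↔ U) ∧ ((((X ↔ U) ⊕ X) ∨ ((V ↔ X) → X)) → (((X ∨ V) → V) ⊕ V))) ⊕ (X → U) = False ⊕ False = False

False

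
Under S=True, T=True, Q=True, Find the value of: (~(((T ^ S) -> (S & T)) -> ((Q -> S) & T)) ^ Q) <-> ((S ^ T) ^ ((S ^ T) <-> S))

Substituting S=True, T=True, Q=True:
T ^ S = True ^ True = False
S & T = True & True = True
(T ^ S) -> (S & T) = False -> True = True
Q -> S = True -> True = True
(Q -> S) & T = True & True = True
((T ^ S) -> (S & T)) -> ((Q -> S) & T) = True -> True = True
~(((T ^ S) -> (S & T)) -> ((Q -> S) & T)) = ~True = False
~(((T ^ S) -> (S & T)) -> ((Q -> S) & T)) ^ Q = False ^ True = True
S ^ T = True ^ True = False
S ^ T = True ^ True = False
(S ^ T) <-> S = False <-> True = False
(S ^ T) ^ ((S ^ T) <-> S) = False ^ False = False
(~(((T ^ S) -> (S & T)) -> ((Q -> S) & T)) ^ Q) <-> ((S ^ T) ^ ((S ^ T) <-> S)) = True <-> False = False

False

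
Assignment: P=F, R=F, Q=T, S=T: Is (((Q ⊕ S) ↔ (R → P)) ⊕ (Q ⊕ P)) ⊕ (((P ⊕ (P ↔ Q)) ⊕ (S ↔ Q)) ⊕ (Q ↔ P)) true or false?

F

Q ⊕ S = T ⊕ T = F
R → P = F → F = T
(Q ⊕ S) ↔ (R → P) = F ↔ T = F
Q ⊕ P = T ⊕ F = T
((Q ⊕ S) ↔ (R → P)) ⊕ (Q ⊕ P) = F ⊕ T = T
P ↔ Q = F ↔ T = F
P ⊕ (P ↔ Q) = F ⊕ F = F
S ↔ Q = T ↔ T = T
(P ⊕ (P ↔ Q)) ⊕ (S ↔ Q) = F ⊕ T = T
Q ↔ P = T ↔ F = F
((P ⊕ (P ↔ Q)) ⊕ (S ↔ Q)) ⊕ (Q ↔ P) = T ⊕ F = T
(((Q ⊕ S) ↔ (R → P)) ⊕ (Q ⊕ P)) ⊕ (((P ⊕ (P ↔ Q)) ⊕ (S ↔ Q)) ⊕ (Q ↔ P)) = T ⊕ T = F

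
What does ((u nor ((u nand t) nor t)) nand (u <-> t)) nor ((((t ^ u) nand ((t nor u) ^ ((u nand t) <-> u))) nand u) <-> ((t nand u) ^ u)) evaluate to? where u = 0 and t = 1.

0

Substituting u=0, t=1:
u nand t = 0 nand 1 = 1
(u nand t) nor t = 1 nor 1 = 0
u nor ((u nand t) nor t) = 0 nor 0 = 1
u <-> t = 0 <-> 1 = 0
(u nor ((u nand t) nor t)) nand (u <-> t) = 1 nand 0 = 1
t ^ u = 1 ^ 0 = 1
t nor u = 1 nor 0 = 0
u nand t = 0 nand 1 = 1
(u nand t) <-> u = 1 <-> 0 = 0
(t nor u) ^ ((u nand t) <-> u) = 0 ^ 0 = 0
(t ^ u) nand ((t nor u) ^ ((u nand t) <-> u)) = 1 nand 0 = 1
((t ^ u) nand ((t nor u) ^ ((u nand t) <-> u))) nand u = 1 nand 0 = 1
t nand u = 1 nand 0 = 1
(t nand u) ^ u = 1 ^ 0 = 1
(((t ^ u) nand ((t nor u) ^ ((u nand t) <-> u))) nand u) <-> ((t nand u) ^ u) = 1 <-> 1 = 1
((u nor ((u nand t) nor t)) nand (u <-> t)) nor ((((t ^ u) nand ((t nor u) ^ ((u nand t) <-> u))) nand u) <-> ((t nand u) ^ u)) = 1 nor 1 = 0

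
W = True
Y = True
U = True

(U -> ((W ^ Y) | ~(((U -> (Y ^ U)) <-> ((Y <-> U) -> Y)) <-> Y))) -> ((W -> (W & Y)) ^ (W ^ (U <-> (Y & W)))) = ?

Substituting W=True, Y=True, U=True:
W ^ Y = True ^ True = False
Y ^ U = True ^ True = False
U -> (Y ^ U) = True -> False = False
Y <-> U = True <-> True = True
(Y <-> U) -> Y = True -> True = True
(U -> (Y ^ U)) <-> ((Y <-> U) -> Y) = False <-> True = False
((U -> (Y ^ U)) <-> ((Y <-> U) -> Y)) <-> Y = False <-> True = False
~(((U -> (Y ^ U)) <-> ((Y <-> U) -> Y)) <-> Y) = ~False = True
(W ^ Y) | ~(((U -> (Y ^ U)) <-> ((Y <-> U) -> Y)) <-> Y) = False | True = True
U -> ((W ^ Y) | ~(((U -> (Y ^ U)) <-> ((Y <-> U) -> Y)) <-> Y)) = True -> True = True
W & Y = True & True = True
W -> (W & Y) = True -> True = True
Y & W = True & True = True
U <-> (Y & W) = True <-> True = True
W ^ (U <-> (Y & W)) = True ^ True = False
(W -> (W & Y)) ^ (W ^ (U <-> (Y & W))) = True ^ False = True
(U -> ((W ^ Y) | ~(((U -> (Y ^ U)) <-> ((Y <-> U) -> Y)) <-> Y))) -> ((W -> (W & Y)) ^ (W ^ (U <-> (Y & W)))) = True -> True = True

True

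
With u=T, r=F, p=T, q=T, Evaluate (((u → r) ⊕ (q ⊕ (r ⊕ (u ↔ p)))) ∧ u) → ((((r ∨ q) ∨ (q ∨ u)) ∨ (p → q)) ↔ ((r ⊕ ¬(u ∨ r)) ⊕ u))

T

Substituting u=T, r=F, p=T, q=T:
u → r = T → F = F
u ↔ p = T ↔ T = T
r ⊕ (u ↔ p) = F ⊕ T = T
q ⊕ (r ⊕ (u ↔ p)) = T ⊕ T = F
(u → r) ⊕ (q ⊕ (r ⊕ (u ↔ p))) = F ⊕ F = F
((u → r) ⊕ (q ⊕ (r ⊕ (u ↔ p)))) ∧ u = F ∧ T = F
r ∨ q = F ∨ T = T
q ∨ u = T ∨ T = T
(r ∨ q) ∨ (q ∨ u) = T ∨ T = T
p → q = T → T = T
((r ∨ q) ∨ (q ∨ u)) ∨ (p → q) = T ∨ T = T
u ∨ r = T ∨ F = T
¬(u ∨ r) = ¬T = F
r ⊕ ¬(u ∨ r) = F ⊕ F = F
(r ⊕ ¬(u ∨ r)) ⊕ u = F ⊕ T = T
(((r ∨ q) ∨ (q ∨ u)) ∨ (p → q)) ↔ ((r ⊕ ¬(u ∨ r)) ⊕ u) = T ↔ T = T
(((u → r) ⊕ (q ⊕ (r ⊕ (u ↔ p)))) ∧ u) → ((((r ∨ q) ∨ (q ∨ u)) ∨ (p → q)) ↔ ((r ⊕ ¬(u ∨ r)) ⊕ u)) = F → T = T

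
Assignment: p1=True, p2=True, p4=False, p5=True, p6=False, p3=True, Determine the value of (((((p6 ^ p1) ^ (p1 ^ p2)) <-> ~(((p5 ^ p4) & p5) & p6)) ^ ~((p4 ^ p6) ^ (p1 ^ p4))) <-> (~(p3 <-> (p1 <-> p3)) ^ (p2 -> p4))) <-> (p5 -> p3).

False

p6 ^ p1 = False ^ True = True
p1 ^ p2 = True ^ True = False
(p6 ^ p1) ^ (p1 ^ p2) = True ^ False = True
p5 ^ p4 = True ^ False = True
(p5 ^ p4) & p5 = True & True = True
((p5 ^ p4) & p5) & p6 = True & False = False
~(((p5 ^ p4) & p5) & p6) = ~False = True
((p6 ^ p1) ^ (p1 ^ p2)) <-> ~(((p5 ^ p4) & p5) & p6) = True <-> True = True
p4 ^ p6 = False ^ False = False
p1 ^ p4 = True ^ False = True
(p4 ^ p6) ^ (p1 ^ p4) = False ^ True = True
~((p4 ^ p6) ^ (p1 ^ p4)) = ~True = False
(((p6 ^ p1) ^ (p1 ^ p2)) <-> ~(((p5 ^ p4) & p5) & p6)) ^ ~((p4 ^ p6) ^ (p1 ^ p4)) = True ^ False = True
p1 <-> p3 = True <-> True = True
p3 <-> (p1 <-> p3) = True <-> True = True
~(p3 <-> (p1 <-> p3)) = ~True = False
p2 -> p4 = True -> False = False
~(p3 <-> (p1 <-> p3)) ^ (p2 -> p4) = False ^ False = False
((((p6 ^ p1) ^ (p1 ^ p2)) <-> ~(((p5 ^ p4) & p5) & p6)) ^ ~((p4 ^ p6) ^ (p1 ^ p4))) <-> (~(p3 <-> (p1 <-> p3)) ^ (p2 -> p4)) = True <-> False = False
p5 -> p3 = True -> True = True
(((((p6 ^ p1) ^ (p1 ^ p2)) <-> ~(((p5 ^ p4) & p5) & p6)) ^ ~((p4 ^ p6) ^ (p1 ^ p4))) <-> (~(p3 <-> (p1 <-> p3)) ^ (p2 -> p4))) <-> (p5 -> p3) = False <-> True = False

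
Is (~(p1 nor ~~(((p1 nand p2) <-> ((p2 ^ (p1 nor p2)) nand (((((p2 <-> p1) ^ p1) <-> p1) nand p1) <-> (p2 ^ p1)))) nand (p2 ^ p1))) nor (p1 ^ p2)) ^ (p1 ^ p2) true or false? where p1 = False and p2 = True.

p1 nand p2 = False nand True = True
p1 nor p2 = False nor True = False
p2 ^ (p1 nor p2) = True ^ False = True
p2 <-> p1 = True <-> False = False
(p2 <-> p1) ^ p1 = False ^ False = False
((p2 <-> p1) ^ p1) <-> p1 = False <-> False = True
(((p2 <-> p1) ^ p1) <-> p1) nand p1 = True nand False = True
p2 ^ p1 = True ^ False = True
((((p2 <-> p1) ^ p1) <-> p1) nand p1) <-> (p2 ^ p1) = True <-> True = True
(p2 ^ (p1 nor p2)) nand (((((p2 <-> p1) ^ p1) <-> p1) nand p1) <-> (p2 ^ p1)) = True nand True = False
(p1 nand p2) <-> ((p2 ^ (p1 nor p2)) nand (((((p2 <-> p1) ^ p1) <-> p1) nand p1) <-> (p2 ^ p1))) = True <-> False = False
p2 ^ p1 = True ^ False = True
((p1 nand p2) <-> ((p2 ^ (p1 nor p2)) nand (((((p2 <-> p1) ^ p1) <-> p1) nand p1) <-> (p2 ^ p1)))) nand (p2 ^ p1) = False nand True = True
~(((p1 nand p2) <-> ((p2 ^ (p1 nor p2)) nand (((((p2 <-> p1) ^ p1) <-> p1) nand p1) <-> (p2 ^ p1)))) nand (p2 ^ p1)) = ~True = False
~~(((p1 nand p2) <-> ((p2 ^ (p1 nor p2)) nand (((((p2 <-> p1) ^ p1) <-> p1) nand p1) <-> (p2 ^ p1)))) nand (p2 ^ p1)) = ~False = True
p1 nor ~~(((p1 nand p2) <-> ((p2 ^ (p1 nor p2)) nand (((((p2 <-> p1) ^ p1) <-> p1) nand p1) <-> (p2 ^ p1)))) nand (p2 ^ p1)) = False nor True = False
~(p1 nor ~~(((p1 nand p2) <-> ((p2 ^ (p1 nor p2)) nand (((((p2 <-> p1) ^ p1) <-> p1) nand p1) <-> (p2 ^ p1)))) nand (p2 ^ p1))) = ~False = True
p1 ^ p2 = False ^ True = True
~(p1 nor ~~(((p1 nand p2) <-> ((p2 ^ (p1 nor p2)) nand (((((p2 <-> p1) ^ p1) <-> p1) nand p1) <-> (p2 ^ p1)))) nand (p2 ^ p1))) nor (p1 ^ p2) = True nor True = False
p1 ^ p2 = False ^ True = True
(~(p1 nor ~~(((p1 nand p2) <-> ((p2 ^ (p1 nor p2)) nand (((((p2 <-> p1) ^ p1) <-> p1) nand p1) <-> (p2 ^ p1)))) nand (p2 ^ p1))) nor (p1 ^ p2)) ^ (p1 ^ p2) = False ^ True = True

True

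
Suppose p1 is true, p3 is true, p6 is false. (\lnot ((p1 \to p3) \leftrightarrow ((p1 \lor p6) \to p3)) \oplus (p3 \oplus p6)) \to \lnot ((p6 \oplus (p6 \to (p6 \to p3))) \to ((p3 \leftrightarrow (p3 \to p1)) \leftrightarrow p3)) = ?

F

Substituting p1=T, p3=T, p6=F:
p1 \to p3 = T \to T = T
p1 \lor p6 = T \lor F = T
(p1 \lor p6) \to p3 = T \to T = T
(p1 \to p3) \leftrightarrow ((p1 \lor p6) \to p3) = T \leftrightarrow T = T
\lnot ((p1 \to p3) \leftrightarrow ((p1 \lor p6) \to p3)) = \lnot T = F
p3 \oplus p6 = T \oplus F = T
\lnot ((p1 \to p3) \leftrightarrow ((p1 \lor p6) \to p3)) \oplus (p3 \oplus p6) = F \oplus T = T
p6 \to p3 = F \to T = T
p6 \to (p6 \to p3) = F \to T = T
p6 \oplus (p6 \to (p6 \to p3)) = F \oplus T = T
p3 \to p1 = T \to T = T
p3 \leftrightarrow (p3 \to p1) = T \leftrightarrow T = T
(p3 \leftrightarrow (p3 \to p1)) \leftrightarrow p3 = T \leftrightarrow T = T
(p6 \oplus (p6 \to (p6 \to p3))) \to ((p3 \leftrightarrow (p3 \to p1)) \leftrightarrow p3) = T \to T = T
\lnot ((p6 \oplus (p6 \to (p6 \to p3))) \to ((p3 \leftrightarrow (p3 \to p1)) \leftrightarrow p3)) = \lnot T = F
(\lnot ((p1 \to p3) \leftrightarrow ((p1 \lor p6) \to p3)) \oplus (p3 \oplus p6)) \to \lnot ((p6 \oplus (p6 \to (p6 \to p3))) \to ((p3 \leftrightarrow (p3 \to p1)) \leftrightarrow p3)) = T \to F = F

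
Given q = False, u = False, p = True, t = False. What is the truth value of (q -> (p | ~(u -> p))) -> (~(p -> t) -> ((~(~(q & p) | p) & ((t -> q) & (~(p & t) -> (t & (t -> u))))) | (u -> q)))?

u -> p = False -> True = True
~(u -> p) = ~True = False
p | ~(u -> p) = True | False = True
q -> (p | ~(u -> p)) = False -> True = True
p -> t = True -> False = False
~(p -> t) = ~False = True
q & p = False & True = False
~(q & p) = ~False = True
~(q & p) | p = True | True = True
~(~(q & p) | p) = ~True = False
t -> q = False -> False = True
p & t = True & False = False
~(p & t) = ~False = True
t -> u = False -> False = True
t & (t -> u) = False & True = False
~(p & t) -> (t & (t -> u)) = True -> False = False
(t -> q) & (~(p & t) -> (t & (t -> u))) = True & False = False
~(~(q & p) | p) & ((t -> q) & (~(p & t) -> (t & (t -> u)))) = False & False = False
u -> q = False -> False = True
(~(~(q & p) | p) & ((t -> q) & (~(p & t) -> (t & (t -> u))))) | (u -> q) = False | True = True
~(p -> t) -> ((~(~(q & p) | p) & ((t -> q) & (~(p & t) -> (t & (t -> u))))) | (u -> q)) = True -> True = True
(q -> (p | ~(u -> p))) -> (~(p -> t) -> ((~(~(q & p) | p) & ((t -> q) & (~(p & t) -> (t & (t -> u))))) | (u -> q))) = True -> True = True

True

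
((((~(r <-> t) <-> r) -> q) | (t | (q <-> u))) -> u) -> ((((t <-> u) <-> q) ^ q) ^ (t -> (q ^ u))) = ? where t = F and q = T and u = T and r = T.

F

r <-> t = T <-> F = F
~(r <-> t) = ~F = T
~(r <-> t) <-> r = T <-> T = T
(~(r <-> t) <-> r) -> q = T -> T = T
q <-> u = T <-> T = T
t | (q <-> u) = F | T = T
((~(r <-> t) <-> r) -> q) | (t | (q <-> u)) = T | T = T
(((~(r <-> t) <-> r) -> q) | (t | (q <-> u))) -> u = T -> T = T
t <-> u = F <-> T = F
(t <-> u) <-> q = F <-> T = F
((t <-> u) <-> q) ^ q = F ^ T = T
q ^ u = T ^ T = F
t -> (q ^ u) = F -> F = T
(((t <-> u) <-> q) ^ q) ^ (t -> (q ^ u)) = T ^ T = F
((((~(r <-> t) <-> r) -> q) | (t | (q <-> u))) -> u) -> ((((t <-> u) <-> q) ^ q) ^ (t -> (q ^ u))) = T -> F = F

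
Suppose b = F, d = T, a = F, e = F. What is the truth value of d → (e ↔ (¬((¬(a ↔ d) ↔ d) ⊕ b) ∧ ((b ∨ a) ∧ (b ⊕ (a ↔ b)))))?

a ↔ d = F ↔ T = F
¬(a ↔ d) = ¬F = T
¬(a ↔ d) ↔ d = T ↔ T = T
(¬(a ↔ d) ↔ d) ⊕ b = T ⊕ F = T
¬((¬(a ↔ d) ↔ d) ⊕ b) = ¬T = F
b ∨ a = F ∨ F = F
a ↔ b = F ↔ F = T
b ⊕ (a ↔ b) = F ⊕ T = T
(b ∨ a) ∧ (b ⊕ (a ↔ b)) = F ∧ T = F
¬((¬(a ↔ d) ↔ d) ⊕ b) ∧ ((b ∨ a) ∧ (b ⊕ (a ↔ b))) = F ∧ F = F
e ↔ (¬((¬(a ↔ d) ↔ d) ⊕ b) ∧ ((b ∨ a) ∧ (b ⊕ (a ↔ b)))) = F ↔ F = T
d → (e ↔ (¬((¬(a ↔ d) ↔ d) ⊕ b) ∧ ((b ∨ a) ∧ (b ⊕ (a ↔ b))))) = T → T = T

T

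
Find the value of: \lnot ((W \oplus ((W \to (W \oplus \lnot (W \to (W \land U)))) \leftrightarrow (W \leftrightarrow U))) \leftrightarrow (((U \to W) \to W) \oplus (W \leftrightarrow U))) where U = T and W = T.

F

Substituting U=T, W=T:
W \land U = T \land T = T
W \to (W \land U) = T \to T = T
\lnot (W \to (W \land U)) = \lnot T = F
W \oplus \lnot (W \to (W \land U)) = T \oplus F = T
W \to (W \oplus \lnot (W \to (W \land U))) = T \to T = T
W \leftrightarrow U = T \leftrightarrow T = T
(W \to (W \oplus \lnot (W \to (W \land U)))) \leftrightarrow (W \leftrightarrow U) = T \leftrightarrow T = T
W \oplus ((W \to (W \oplus \lnot (W \to (W \land U)))) \leftrightarrow (W \leftrightarrow U)) = T \oplus T = F
U \to W = T \to T = T
(U \to W) \to W = T \to T = T
W \leftrightarrow U = T \leftrightarrow T = T
((U \to W) \to W) \oplus (W \leftrightarrow U) = T \oplus T = F
(W \oplus ((W \to (W \oplus \lnot (W \to (W \land U)))) \leftrightarrow (W \leftrightarrow U))) \leftrightarrow (((U \to W) \to W) \oplus (W \leftrightarrow U)) = F \leftrightarrow F = T
\lnot ((W \oplus ((W \to (W \oplus \lnot (W \to (W \land U)))) \leftrightarrow (W \leftrightarrow U))) \leftrightarrow (((U \to W) \to W) \oplus (W \leftrightarrow U))) = \lnot T = F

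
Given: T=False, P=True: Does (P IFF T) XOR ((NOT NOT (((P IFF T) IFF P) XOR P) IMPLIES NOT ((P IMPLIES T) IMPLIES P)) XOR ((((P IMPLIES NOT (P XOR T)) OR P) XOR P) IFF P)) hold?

P IFF T = True IFF False = False
P IFF T = True IFF False = False
(P IFF T) IFF P = False IFF True = False
((P IFF T) IFF P) XOR P = False XOR True = True
NOT (((P IFF T) IFF P) XOR P) = NOT True = False
NOT NOT (((P IFF T) IFF P) XOR P) = NOT False = True
P IMPLIES T = True IMPLIES False = False
(P IMPLIES T) IMPLIES P = False IMPLIES True = True
NOT ((P IMPLIES T) IMPLIES P) = NOT True = False
NOT NOT (((P IFF T) IFF P) XOR P) IMPLIES NOT ((P IMPLIES T) IMPLIES P) = True IMPLIES False = False
P XOR T = True XOR False = True
NOT (P XOR T) = NOT True = False
P IMPLIES NOT (P XOR T) = True IMPLIES False = False
(P IMPLIES NOT (P XOR T)) OR P = False OR True = True
((P IMPLIES NOT (P XOR T)) OR P) XOR P = True XOR True = False
(((P IMPLIES NOT (P XOR T)) OR P) XOR P) IFF P = False IFF True = False
(NOT NOT (((P IFF T) IFF P) XOR P) IMPLIES NOT ((P IMPLIES T) IMPLIES P)) XOR ((((P IMPLIES NOT (P XOR T)) OR P) XOR P) IFF P) = False XOR False = False
(P IFF T) XOR ((NOT NOT (((P IFF T) IFF P) XOR P) IMPLIES NOT ((P IMPLIES T) IMPLIES P)) XOR ((((P IMPLIES NOT (P XOR T)) OR P) XOR P) IFF P)) = False XOR False = False

False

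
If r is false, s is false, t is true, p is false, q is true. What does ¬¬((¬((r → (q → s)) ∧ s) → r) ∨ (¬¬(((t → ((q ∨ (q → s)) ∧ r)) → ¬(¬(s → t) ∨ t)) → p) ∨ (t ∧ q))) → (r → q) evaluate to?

q → s = True → False = False
r → (q → s) = False → False = True
(r → (q → s)) ∧ s = True ∧ False = False
¬((r → (q → s)) ∧ s) = ¬False = True
¬((r → (q → s)) ∧ s) → r = True → False = False
q → s = True → False = False
q ∨ (q → s) = True ∨ False = True
(q ∨ (q → s)) ∧ r = True ∧ False = False
t → ((q ∨ (q → s)) ∧ r) = True → False = False
s → t = False → True = True
¬(s → t) = ¬True = False
¬(s → t) ∨ t = False ∨ True = True
¬(¬(s → t) ∨ t) = ¬True = False
(t → ((q ∨ (q → s)) ∧ r)) → ¬(¬(s → t) ∨ t) = False → False = True
((t → ((q ∨ (q → s)) ∧ r)) → ¬(¬(s → t) ∨ t)) → p = True → False = False
¬(((t → ((q ∨ (q → s)) ∧ r)) → ¬(¬(s → t) ∨ t)) → p) = ¬False = True
¬¬(((t → ((q ∨ (q → s)) ∧ r)) → ¬(¬(s → t) ∨ t)) → p) = ¬True = False
t ∧ q = True ∧ True = True
¬¬(((t → ((q ∨ (q → s)) ∧ r)) → ¬(¬(s → t) ∨ t)) → p) ∨ (t ∧ q) = False ∨ True = True
(¬((r → (q → s)) ∧ s) → r) ∨ (¬¬(((t → ((q ∨ (q → s)) ∧ r)) → ¬(¬(s → t) ∨ t)) → p) ∨ (t ∧ q)) = False ∨ True = True
¬((¬((r → (q → s)) ∧ s) → r) ∨ (¬¬(((t → ((q ∨ (q → s)) ∧ r)) → ¬(¬(s → t) ∨ t)) → p) ∨ (t ∧ q))) = ¬True = False
¬¬((¬((r → (q → s)) ∧ s) → r) ∨ (¬¬(((t → ((q ∨ (q → s)) ∧ r)) → ¬(¬(s → t) ∨ t)) → p) ∨ (t ∧ q))) = ¬False = True
r → q = False → True = True
¬¬((¬((r → (q → s)) ∧ s) → r) ∨ (¬¬(((t → ((q ∨ (q → s)) ∧ r)) → ¬(¬(s → t) ∨ t)) → p) ∨ (t ∧ q))) → (r → q) = True → True = True

True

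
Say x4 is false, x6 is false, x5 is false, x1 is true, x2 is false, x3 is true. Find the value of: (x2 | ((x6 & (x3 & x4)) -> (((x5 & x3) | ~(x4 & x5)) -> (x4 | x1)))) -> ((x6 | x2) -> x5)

Substituting x4=False, x6=False, x5=False, x1=True, x2=False, x3=True:
x3 & x4 = True & False = False
x6 & (x3 & x4) = False & False = False
x5 & x3 = False & True = False
x4 & x5 = False & False = False
~(x4 & x5) = ~False = True
(x5 & x3) | ~(x4 & x5) = False | True = True
x4 | x1 = False | True = True
((x5 & x3) | ~(x4 & x5)) -> (x4 | x1) = True -> True = True
(x6 & (x3 & x4)) -> (((x5 & x3) | ~(x4 & x5)) -> (x4 | x1)) = False -> True = True
x2 | ((x6 & (x3 & x4)) -> (((x5 & x3) | ~(x4 & x5)) -> (x4 | x1))) = False | True = True
x6 | x2 = False | False = False
(x6 | x2) -> x5 = False -> False = True
(x2 | ((x6 & (x3 & x4)) -> (((x5 & x3) | ~(x4 & x5)) -> (x4 | x1)))) -> ((x6 | x2) -> x5) = True -> True = True

True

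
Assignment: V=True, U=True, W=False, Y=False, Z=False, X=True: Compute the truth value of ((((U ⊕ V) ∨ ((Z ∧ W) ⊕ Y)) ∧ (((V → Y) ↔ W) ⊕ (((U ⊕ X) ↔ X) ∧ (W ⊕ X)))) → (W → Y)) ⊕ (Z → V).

False

U ⊕ V = True ⊕ True = False
Z ∧ W = False ∧ False = False
(Z ∧ W) ⊕ Y = False ⊕ False = False
(U ⊕ V) ∨ ((Z ∧ W) ⊕ Y) = False ∨ False = False
V → Y = True → False = False
(V → Y) ↔ W = False ↔ False = True
U ⊕ X = True ⊕ True = False
(U ⊕ X) ↔ X = False ↔ True = False
W ⊕ X = False ⊕ True = True
((U ⊕ X) ↔ X) ∧ (W ⊕ X) = False ∧ True = False
((V → Y) ↔ W) ⊕ (((U ⊕ X) ↔ X) ∧ (W ⊕ X)) = True ⊕ False = True
((U ⊕ V) ∨ ((Z ∧ W) ⊕ Y)) ∧ (((V → Y) ↔ W) ⊕ (((U ⊕ X) ↔ X) ∧ (W ⊕ X))) = False ∧ True = False
W → Y = False → False = True
(((U ⊕ V) ∨ ((Z ∧ W) ⊕ Y)) ∧ (((V → Y) ↔ W) ⊕ (((U ⊕ X) ↔ X) ∧ (W ⊕ X)))) → (W → Y) = False → True = True
Z → V = False → True = True
((((U ⊕ V) ∨ ((Z ∧ W) ⊕ Y)) ∧ (((V → Y) ↔ W) ⊕ (((U ⊕ X) ↔ X) ∧ (W ⊕ X)))) → (W → Y)) ⊕ (Z → V) = True ⊕ True = False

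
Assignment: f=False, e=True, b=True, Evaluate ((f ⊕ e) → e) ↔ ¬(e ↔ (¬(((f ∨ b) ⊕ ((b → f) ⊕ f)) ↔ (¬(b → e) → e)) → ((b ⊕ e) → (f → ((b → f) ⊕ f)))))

Substituting f=False, e=True, b=True:
f ⊕ e = False ⊕ True = True
(f ⊕ e) → e = True → True = True
f ∨ b = False ∨ True = True
b → f = True → False = False
(b → f) ⊕ f = False ⊕ False = False
(f ∨ b) ⊕ ((b → f) ⊕ f) = True ⊕ False = True
b → e = True → True = True
¬(b → e) = ¬True = False
¬(b → e) → e = False → True = True
((f ∨ b) ⊕ ((b → f) ⊕ f)) ↔ (¬(b → e) → e) = True ↔ True = True
¬(((f ∨ b) ⊕ ((b → f) ⊕ f)) ↔ (¬(b → e) → e)) = ¬True = False
b ⊕ e = True ⊕ True = False
b → f = True → False = False
(b → f) ⊕ f = False ⊕ False = False
f → ((b → f) ⊕ f) = False → False = True
(b ⊕ e) → (f → ((b → f) ⊕ f)) = False → True = True
¬(((f ∨ b) ⊕ ((b → f) ⊕ f)) ↔ (¬(b → e) → e)) → ((b ⊕ e) → (f → ((b → f) ⊕ f))) = False → True = True
e ↔ (¬(((f ∨ b) ⊕ ((b → f) ⊕ f)) ↔ (¬(b → e) → e)) → ((b ⊕ e) → (f → ((b → f) ⊕ f)))) = True ↔ True = True
¬(e ↔ (¬(((f ∨ b) ⊕ ((b → f) ⊕ f)) ↔ (¬(b → e) → e)) → ((b ⊕ e) → (f → ((b → f) ⊕ f))))) = ¬True = False
((f ⊕ e) → e) ↔ ¬(e ↔ (¬(((f ∨ b) ⊕ ((b → f) ⊕ f)) ↔ (¬(b → e) → e)) → ((b ⊕ e) → (f → ((b → f) ⊕ f))))) = True ↔ False = False

False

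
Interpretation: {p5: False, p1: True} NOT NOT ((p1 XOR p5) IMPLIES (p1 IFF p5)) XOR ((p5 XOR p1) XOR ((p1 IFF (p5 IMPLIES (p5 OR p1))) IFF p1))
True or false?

False

Substituting p5=False, p1=True:
p1 XOR p5 = True XOR False = True
p1 IFF p5 = True IFF False = False
(p1 XOR p5) IMPLIES (p1 IFF p5) = True IMPLIES False = False
NOT ((p1 XOR p5) IMPLIES (p1 IFF p5)) = NOT False = True
NOT NOT ((p1 XOR p5) IMPLIES (p1 IFF p5)) = NOT True = False
p5 XOR p1 = False XOR True = True
p5 OR p1 = False OR True = True
p5 IMPLIES (p5 OR p1) = False IMPLIES True = True
p1 IFF (p5 IMPLIES (p5 OR p1)) = True IFF True = True
(p1 IFF (p5 IMPLIES (p5 OR p1))) IFF p1 = True IFF True = True
(p5 XOR p1) XOR ((p1 IFF (p5 IMPLIES (p5 OR p1))) IFF p1) = True XOR True = False
NOT NOT ((p1 XOR p5) IMPLIES (p1 IFF p5)) XOR ((p5 XOR p1) XOR ((p1 IFF (p5 IMPLIES (p5 OR p1))) IFF p1)) = False XOR False = False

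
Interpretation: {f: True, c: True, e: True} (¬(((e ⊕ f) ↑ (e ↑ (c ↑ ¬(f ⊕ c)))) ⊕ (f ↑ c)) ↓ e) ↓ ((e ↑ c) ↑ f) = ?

e ⊕ f = True ⊕ True = False
f ⊕ c = True ⊕ True = False
¬(f ⊕ c) = ¬False = True
c ↑ ¬(f ⊕ c) = True ↑ True = False
e ↑ (c ↑ ¬(f ⊕ c)) = True ↑ False = True
(e ⊕ f) ↑ (e ↑ (c ↑ ¬(f ⊕ c))) = False ↑ True = True
f ↑ c = True ↑ True = False
((e ⊕ f) ↑ (e ↑ (c ↑ ¬(f ⊕ c)))) ⊕ (f ↑ c) = True ⊕ False = True
¬(((e ⊕ f) ↑ (e ↑ (c ↑ ¬(f ⊕ c)))) ⊕ (f ↑ c)) = ¬True = False
¬(((e ⊕ f) ↑ (e ↑ (c ↑ ¬(f ⊕ c)))) ⊕ (f ↑ c)) ↓ e = False ↓ True = False
e ↑ c = True ↑ True = False
(e ↑ c) ↑ f = False ↑ True = True
(¬(((e ⊕ f) ↑ (e ↑ (c ↑ ¬(f ⊕ c)))) ⊕ (f ↑ c)) ↓ e) ↓ ((e ↑ c) ↑ f) = False ↓ True = False

False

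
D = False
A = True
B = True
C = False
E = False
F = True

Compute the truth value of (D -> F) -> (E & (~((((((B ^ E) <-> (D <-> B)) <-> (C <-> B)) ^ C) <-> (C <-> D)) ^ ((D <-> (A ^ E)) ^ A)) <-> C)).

False

Substituting D=False, A=True, B=True, C=False, E=False, F=True:
D -> F = False -> True = True
B ^ E = True ^ False = True
D <-> B = False <-> True = False
(B ^ E) <-> (D <-> B) = True <-> False = False
C <-> B = False <-> True = False
((B ^ E) <-> (D <-> B)) <-> (C <-> B) = False <-> False = True
(((B ^ E) <-> (D <-> B)) <-> (C <-> B)) ^ C = True ^ False = True
C <-> D = False <-> False = True
((((B ^ E) <-> (D <-> B)) <-> (C <-> B)) ^ C) <-> (C <-> D) = True <-> True = True
A ^ E = True ^ False = True
D <-> (A ^ E) = False <-> True = False
(D <-> (A ^ E)) ^ A = False ^ True = True
(((((B ^ E) <-> (D <-> B)) <-> (C <-> B)) ^ C) <-> (C <-> D)) ^ ((D <-> (A ^ E)) ^ A) = True ^ True = False
~((((((B ^ E) <-> (D <-> B)) <-> (C <-> B)) ^ C) <-> (C <-> D)) ^ ((D <-> (A ^ E)) ^ A)) = ~False = True
~((((((B ^ E) <-> (D <-> B)) <-> (C <-> B)) ^ C) <-> (C <-> D)) ^ ((D <-> (A ^ E)) ^ A)) <-> C = True <-> False = False
E & (~((((((B ^ E) <-> (D <-> B)) <-> (C <-> B)) ^ C) <-> (C <-> D)) ^ ((D <-> (A ^ E)) ^ A)) <-> C) = False & False = False
(D -> F) -> (E & (~((((((B ^ E) <-> (D <-> B)) <-> (C <-> B)) ^ C) <-> (C <-> D)) ^ ((D <-> (A ^ E)) ^ A)) <-> C)) = True -> False = False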